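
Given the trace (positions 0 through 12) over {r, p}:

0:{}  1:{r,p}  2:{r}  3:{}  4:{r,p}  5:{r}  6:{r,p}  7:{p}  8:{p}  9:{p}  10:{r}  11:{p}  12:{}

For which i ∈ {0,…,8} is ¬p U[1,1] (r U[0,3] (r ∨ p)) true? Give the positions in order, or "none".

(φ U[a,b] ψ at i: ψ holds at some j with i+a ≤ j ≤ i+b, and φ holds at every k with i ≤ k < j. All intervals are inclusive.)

Evaluate at each i in [0,8]:
  i=0: ✓ (rhs at j=1; lhs holds on [0,0])
  i=1: ✗ (lhs fails at k=1 before rhs at j=2)
  i=2: ✗ (no rhs in [3,3])
  i=3: ✓ (rhs at j=4; lhs holds on [3,3])
  i=4: ✗ (lhs fails at k=4 before rhs at j=5)
  i=5: ✓ (rhs at j=6; lhs holds on [5,5])
  i=6: ✗ (lhs fails at k=6 before rhs at j=7)
  i=7: ✗ (lhs fails at k=7 before rhs at j=8)
  i=8: ✗ (lhs fails at k=8 before rhs at j=9)

0, 3, 5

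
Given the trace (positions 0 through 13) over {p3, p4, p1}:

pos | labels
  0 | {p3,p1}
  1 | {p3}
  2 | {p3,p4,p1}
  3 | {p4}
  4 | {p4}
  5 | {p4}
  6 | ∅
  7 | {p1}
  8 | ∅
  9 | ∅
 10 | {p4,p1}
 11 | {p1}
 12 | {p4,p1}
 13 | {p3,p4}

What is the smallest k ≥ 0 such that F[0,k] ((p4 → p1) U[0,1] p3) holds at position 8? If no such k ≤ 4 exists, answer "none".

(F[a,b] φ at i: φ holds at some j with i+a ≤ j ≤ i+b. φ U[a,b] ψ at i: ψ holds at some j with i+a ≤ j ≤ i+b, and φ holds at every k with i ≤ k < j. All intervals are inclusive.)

Scan j = 8,9,… for ((p4 → p1) U[0,1] p3):
  j=8: fails
  j=9: fails
  j=10: fails
  j=11: fails
  j=12: holds
First hit at j=12, so smallest k = 12-8 = 4.

4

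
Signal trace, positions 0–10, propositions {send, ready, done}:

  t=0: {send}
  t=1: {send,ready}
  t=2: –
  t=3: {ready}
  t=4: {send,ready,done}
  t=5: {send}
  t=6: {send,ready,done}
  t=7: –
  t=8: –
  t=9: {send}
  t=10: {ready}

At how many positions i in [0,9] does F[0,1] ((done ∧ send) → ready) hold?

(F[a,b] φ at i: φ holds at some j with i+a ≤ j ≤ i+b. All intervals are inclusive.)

10

Evaluate at each i in [0,9]:
  i=0: ✓ (witness j=0)
  i=1: ✓ (witness j=1)
  i=2: ✓ (witness j=2)
  i=3: ✓ (witness j=3)
  i=4: ✓ (witness j=4)
  i=5: ✓ (witness j=5)
  i=6: ✓ (witness j=6)
  i=7: ✓ (witness j=7)
  i=8: ✓ (witness j=8)
  i=9: ✓ (witness j=9)
Positions where it holds: {0, 1, 2, 3, 4, 5, 6, 7, 8, 9} → 10.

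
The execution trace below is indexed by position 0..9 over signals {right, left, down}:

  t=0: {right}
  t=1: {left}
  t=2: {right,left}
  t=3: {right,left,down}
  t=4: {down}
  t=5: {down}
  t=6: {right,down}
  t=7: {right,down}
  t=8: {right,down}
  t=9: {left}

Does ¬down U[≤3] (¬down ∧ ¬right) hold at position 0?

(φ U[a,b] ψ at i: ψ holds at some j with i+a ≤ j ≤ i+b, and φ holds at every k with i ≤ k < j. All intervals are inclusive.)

True

Need some j in [0,3] with (¬down ∧ ¬right), and ¬down at every k in [0,j-1].
  j=0: (¬down ∧ ¬right) false.
  j=1: (¬down ∧ ¬right) holds; ¬down holds at every k in [0,0] → satisfied.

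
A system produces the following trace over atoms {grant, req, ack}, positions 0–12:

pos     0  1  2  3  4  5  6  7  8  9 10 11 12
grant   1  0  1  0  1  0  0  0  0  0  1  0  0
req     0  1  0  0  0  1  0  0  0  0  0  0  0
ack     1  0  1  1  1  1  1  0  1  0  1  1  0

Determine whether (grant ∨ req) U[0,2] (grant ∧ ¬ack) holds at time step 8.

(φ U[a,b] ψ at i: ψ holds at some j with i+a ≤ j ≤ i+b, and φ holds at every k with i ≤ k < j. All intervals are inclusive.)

No

Need some j in [8,10] with (grant ∧ ¬ack), and (grant ∨ req) at every k in [8,j-1].
  j=8: (grant ∧ ¬ack) false.
  j=9: (grant ∧ ¬ack) false.
  j=10: (grant ∧ ¬ack) false.
No j in the window works → until fails.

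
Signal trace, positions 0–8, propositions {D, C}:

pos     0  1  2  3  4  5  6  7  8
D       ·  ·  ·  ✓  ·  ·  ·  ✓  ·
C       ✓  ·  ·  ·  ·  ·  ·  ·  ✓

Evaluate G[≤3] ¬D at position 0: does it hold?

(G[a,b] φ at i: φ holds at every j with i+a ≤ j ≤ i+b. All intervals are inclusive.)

Check ¬D at every j in [0,3]:
  j=0: true
  j=1: true
  j=2: true
  j=3: false
Fails at j=3 → formula fails.

False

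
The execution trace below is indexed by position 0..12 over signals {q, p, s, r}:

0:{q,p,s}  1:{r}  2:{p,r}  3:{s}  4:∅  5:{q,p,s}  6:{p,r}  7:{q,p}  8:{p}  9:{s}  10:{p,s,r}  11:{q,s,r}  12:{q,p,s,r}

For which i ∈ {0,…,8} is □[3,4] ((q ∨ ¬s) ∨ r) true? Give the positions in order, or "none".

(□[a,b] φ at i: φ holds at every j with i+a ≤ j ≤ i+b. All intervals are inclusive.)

1, 2, 3, 4, 7, 8

Evaluate at each i in [0,8]:
  i=0: ✗ (fails at j=3)
  i=1: ✓ (all of [4,5])
  i=2: ✓ (all of [5,6])
  i=3: ✓ (all of [6,7])
  i=4: ✓ (all of [7,8])
  i=5: ✗ (fails at j=9)
  i=6: ✗ (fails at j=9)
  i=7: ✓ (all of [10,11])
  i=8: ✓ (all of [11,12])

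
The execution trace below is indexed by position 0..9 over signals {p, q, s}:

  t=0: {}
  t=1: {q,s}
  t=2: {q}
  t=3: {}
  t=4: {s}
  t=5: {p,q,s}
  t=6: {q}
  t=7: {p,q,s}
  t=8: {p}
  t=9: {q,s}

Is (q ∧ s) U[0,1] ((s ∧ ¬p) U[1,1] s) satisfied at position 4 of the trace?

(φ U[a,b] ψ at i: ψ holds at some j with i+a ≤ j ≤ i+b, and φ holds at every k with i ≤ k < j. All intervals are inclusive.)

Holds

Need some j in [4,5] with ((s ∧ ¬p) U[1,1] s), and (q ∧ s) at every k in [4,j-1].
  j=4: ((s ∧ ¬p) U[1,1] s) holds; no prefix to check → satisfied.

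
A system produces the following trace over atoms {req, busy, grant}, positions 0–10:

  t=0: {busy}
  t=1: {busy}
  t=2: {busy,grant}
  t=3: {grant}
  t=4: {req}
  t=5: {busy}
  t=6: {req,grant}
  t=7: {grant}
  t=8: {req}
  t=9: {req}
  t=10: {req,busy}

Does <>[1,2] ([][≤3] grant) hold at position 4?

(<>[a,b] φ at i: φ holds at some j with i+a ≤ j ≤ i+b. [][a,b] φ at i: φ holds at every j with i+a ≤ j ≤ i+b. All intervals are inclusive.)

No

Check [][≤3] grant at each j in [5,6]:
  j=5: fails at 5
  j=6: fails at 8
No position in the window satisfies it → formula fails.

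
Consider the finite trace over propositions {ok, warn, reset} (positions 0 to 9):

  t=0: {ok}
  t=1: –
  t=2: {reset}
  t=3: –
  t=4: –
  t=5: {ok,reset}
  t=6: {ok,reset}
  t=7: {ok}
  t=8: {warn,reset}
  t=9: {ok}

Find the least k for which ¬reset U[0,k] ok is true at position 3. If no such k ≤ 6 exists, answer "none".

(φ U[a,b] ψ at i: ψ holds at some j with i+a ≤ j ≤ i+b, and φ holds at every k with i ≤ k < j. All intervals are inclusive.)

Need earliest j ≥ 3 with ok, and ¬reset at every k in [3,j-1].
  j=3: rhs fails.
  j=4: rhs fails.
  j=5: rhs holds; lhs holds on [3,4]. k = 2.

2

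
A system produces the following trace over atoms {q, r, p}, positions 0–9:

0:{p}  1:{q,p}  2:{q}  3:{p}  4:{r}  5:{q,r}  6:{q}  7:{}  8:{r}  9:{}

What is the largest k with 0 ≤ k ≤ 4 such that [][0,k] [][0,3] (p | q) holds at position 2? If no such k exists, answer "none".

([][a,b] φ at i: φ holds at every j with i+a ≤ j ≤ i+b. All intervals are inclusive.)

none

[][0,3] (p | q) must hold from j=2 onward; find where it first fails.
  j=2: fails → no k works.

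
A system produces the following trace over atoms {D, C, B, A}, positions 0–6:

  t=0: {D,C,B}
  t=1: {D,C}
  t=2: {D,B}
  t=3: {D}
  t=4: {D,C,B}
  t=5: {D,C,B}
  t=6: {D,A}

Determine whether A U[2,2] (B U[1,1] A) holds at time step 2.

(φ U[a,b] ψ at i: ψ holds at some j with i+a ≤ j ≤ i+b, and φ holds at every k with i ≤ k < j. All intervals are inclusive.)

Does not hold

Need some j in [4,4] with (B U[1,1] A), and A at every k in [2,j-1].
  j=4: (B U[1,1] A) — fails.
No j in the window works → until fails.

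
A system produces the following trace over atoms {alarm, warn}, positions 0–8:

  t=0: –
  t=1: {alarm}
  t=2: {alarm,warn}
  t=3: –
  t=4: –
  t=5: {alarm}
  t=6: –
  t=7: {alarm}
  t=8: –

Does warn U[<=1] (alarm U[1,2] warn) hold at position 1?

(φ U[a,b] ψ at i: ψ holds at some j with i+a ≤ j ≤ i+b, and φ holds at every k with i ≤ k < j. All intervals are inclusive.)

Need some j in [1,2] with (alarm U[1,2] warn), and warn at every k in [1,j-1].
  j=1: (alarm U[1,2] warn) holds; no prefix to check → satisfied.

Holds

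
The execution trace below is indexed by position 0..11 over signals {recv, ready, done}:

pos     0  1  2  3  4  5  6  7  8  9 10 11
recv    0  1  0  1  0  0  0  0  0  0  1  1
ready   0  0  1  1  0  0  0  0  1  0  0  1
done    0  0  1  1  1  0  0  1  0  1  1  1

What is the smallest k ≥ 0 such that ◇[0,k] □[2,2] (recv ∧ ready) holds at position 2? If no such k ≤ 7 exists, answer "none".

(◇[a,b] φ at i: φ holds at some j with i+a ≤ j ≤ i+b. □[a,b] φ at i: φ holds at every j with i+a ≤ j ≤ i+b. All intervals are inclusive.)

7

Scan j = 2,3,… for □[2,2] (recv ∧ ready):
  j=2: fails
  j=3: fails
  j=4: fails
  j=5: fails
  j=6: fails
  j=7: fails
  j=8: fails
  j=9: holds
First hit at j=9, so smallest k = 9-2 = 7.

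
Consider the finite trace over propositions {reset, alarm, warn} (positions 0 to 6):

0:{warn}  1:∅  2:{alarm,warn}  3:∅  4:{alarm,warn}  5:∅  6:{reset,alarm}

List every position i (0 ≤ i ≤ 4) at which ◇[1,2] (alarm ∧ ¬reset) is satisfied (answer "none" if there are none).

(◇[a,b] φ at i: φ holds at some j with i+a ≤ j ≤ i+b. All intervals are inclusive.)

Evaluate at each i in [0,4]:
  i=0: ✓ (witness j=2)
  i=1: ✓ (witness j=2)
  i=2: ✓ (witness j=4)
  i=3: ✓ (witness j=4)
  i=4: ✗ (none in [5,6])

0, 1, 2, 3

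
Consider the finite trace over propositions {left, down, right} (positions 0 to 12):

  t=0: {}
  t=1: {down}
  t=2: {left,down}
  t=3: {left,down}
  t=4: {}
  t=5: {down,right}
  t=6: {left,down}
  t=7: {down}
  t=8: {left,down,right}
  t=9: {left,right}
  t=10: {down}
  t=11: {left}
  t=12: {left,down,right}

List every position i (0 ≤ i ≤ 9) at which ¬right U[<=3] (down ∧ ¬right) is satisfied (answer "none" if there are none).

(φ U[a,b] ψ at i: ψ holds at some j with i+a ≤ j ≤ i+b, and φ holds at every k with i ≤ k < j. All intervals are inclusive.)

Evaluate at each i in [0,9]:
  i=0: ✓ (rhs at j=1; lhs holds on [0,0])
  i=1: ✓ (rhs at j=1)
  i=2: ✓ (rhs at j=2)
  i=3: ✓ (rhs at j=3)
  i=4: ✗ (lhs fails at k=5 before rhs at j=6)
  i=5: ✗ (lhs fails at k=5 before rhs at j=6)
  i=6: ✓ (rhs at j=6)
  i=7: ✓ (rhs at j=7)
  i=8: ✗ (lhs fails at k=8 before rhs at j=10)
  i=9: ✗ (lhs fails at k=9 before rhs at j=10)

0, 1, 2, 3, 6, 7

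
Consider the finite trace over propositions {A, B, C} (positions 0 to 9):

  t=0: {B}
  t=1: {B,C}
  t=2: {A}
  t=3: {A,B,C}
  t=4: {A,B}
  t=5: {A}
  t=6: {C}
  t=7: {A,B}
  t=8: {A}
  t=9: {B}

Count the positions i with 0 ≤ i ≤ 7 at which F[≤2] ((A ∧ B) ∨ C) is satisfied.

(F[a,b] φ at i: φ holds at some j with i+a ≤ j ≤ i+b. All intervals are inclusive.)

Evaluate at each i in [0,7]:
  i=0: ✓ (witness j=1)
  i=1: ✓ (witness j=1)
  i=2: ✓ (witness j=3)
  i=3: ✓ (witness j=3)
  i=4: ✓ (witness j=4)
  i=5: ✓ (witness j=6)
  i=6: ✓ (witness j=6)
  i=7: ✓ (witness j=7)
Positions where it holds: {0, 1, 2, 3, 4, 5, 6, 7} → 8.

8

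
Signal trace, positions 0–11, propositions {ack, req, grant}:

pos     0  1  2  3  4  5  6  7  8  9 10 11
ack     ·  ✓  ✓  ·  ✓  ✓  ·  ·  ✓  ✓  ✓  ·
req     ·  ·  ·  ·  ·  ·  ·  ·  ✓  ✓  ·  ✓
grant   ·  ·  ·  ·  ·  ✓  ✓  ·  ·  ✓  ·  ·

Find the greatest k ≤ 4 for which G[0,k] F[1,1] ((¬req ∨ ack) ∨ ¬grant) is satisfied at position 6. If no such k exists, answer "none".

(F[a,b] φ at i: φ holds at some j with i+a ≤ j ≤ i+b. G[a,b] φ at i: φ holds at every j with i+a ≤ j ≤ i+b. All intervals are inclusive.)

4

F[1,1] ((¬req ∨ ack) ∨ ¬grant) must hold from j=6 onward; find where it first fails.
  j=6: holds
  j=7: holds
  j=8: holds
  j=9: holds
  j=10: holds
Holds through j=10; largest k = 4.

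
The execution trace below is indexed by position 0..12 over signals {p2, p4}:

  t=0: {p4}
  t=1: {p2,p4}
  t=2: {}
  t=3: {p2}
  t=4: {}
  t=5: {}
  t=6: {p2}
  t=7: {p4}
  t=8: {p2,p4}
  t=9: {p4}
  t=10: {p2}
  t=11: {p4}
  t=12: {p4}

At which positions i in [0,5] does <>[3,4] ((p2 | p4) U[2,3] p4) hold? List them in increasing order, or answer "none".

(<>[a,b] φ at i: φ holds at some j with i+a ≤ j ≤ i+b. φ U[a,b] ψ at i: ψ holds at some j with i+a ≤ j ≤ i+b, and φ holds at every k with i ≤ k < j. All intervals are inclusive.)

2, 3, 4, 5

Evaluate at each i in [0,5]:
  i=0: ✗ (none in [3,4])
  i=1: ✗ (none in [4,5])
  i=2: ✓ (witness j=6)
  i=3: ✓ (witness j=6)
  i=4: ✓ (witness j=7)
  i=5: ✓ (witness j=8)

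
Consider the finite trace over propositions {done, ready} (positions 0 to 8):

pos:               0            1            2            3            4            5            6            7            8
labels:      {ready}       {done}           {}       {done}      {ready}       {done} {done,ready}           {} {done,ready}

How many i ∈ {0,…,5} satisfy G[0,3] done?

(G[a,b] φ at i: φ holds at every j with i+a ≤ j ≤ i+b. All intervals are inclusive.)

Evaluate at each i in [0,5]:
  i=0: ✗ (fails at j=0)
  i=1: ✗ (fails at j=2)
  i=2: ✗ (fails at j=2)
  i=3: ✗ (fails at j=4)
  i=4: ✗ (fails at j=4)
  i=5: ✗ (fails at j=7)
Positions where it holds: {} → 0.

0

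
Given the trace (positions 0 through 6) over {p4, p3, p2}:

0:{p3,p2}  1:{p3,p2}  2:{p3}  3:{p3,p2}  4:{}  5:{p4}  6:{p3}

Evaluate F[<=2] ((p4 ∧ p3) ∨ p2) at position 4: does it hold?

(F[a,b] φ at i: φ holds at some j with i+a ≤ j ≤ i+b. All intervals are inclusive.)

No

Check ((p4 ∧ p3) ∨ p2) at each j in [4,6]:
  j=4: false
  j=5: false
  j=6: false
No position in the window satisfies it → formula fails.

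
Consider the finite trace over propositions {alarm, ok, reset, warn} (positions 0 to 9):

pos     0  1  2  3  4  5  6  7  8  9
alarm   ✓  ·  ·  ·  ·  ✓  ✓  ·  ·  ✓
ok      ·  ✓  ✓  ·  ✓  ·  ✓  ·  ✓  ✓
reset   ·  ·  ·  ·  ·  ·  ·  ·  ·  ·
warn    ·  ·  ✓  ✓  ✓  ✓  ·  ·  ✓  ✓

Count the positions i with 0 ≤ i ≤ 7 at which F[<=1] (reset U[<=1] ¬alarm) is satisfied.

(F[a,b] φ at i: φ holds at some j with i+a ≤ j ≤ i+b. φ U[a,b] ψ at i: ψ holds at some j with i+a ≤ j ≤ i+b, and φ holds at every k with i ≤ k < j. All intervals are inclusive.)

7

Evaluate at each i in [0,7]:
  i=0: ✓ (witness j=1)
  i=1: ✓ (witness j=1)
  i=2: ✓ (witness j=2)
  i=3: ✓ (witness j=3)
  i=4: ✓ (witness j=4)
  i=5: ✗ (none in [5,6])
  i=6: ✓ (witness j=7)
  i=7: ✓ (witness j=7)
Positions where it holds: {0, 1, 2, 3, 4, 6, 7} → 7.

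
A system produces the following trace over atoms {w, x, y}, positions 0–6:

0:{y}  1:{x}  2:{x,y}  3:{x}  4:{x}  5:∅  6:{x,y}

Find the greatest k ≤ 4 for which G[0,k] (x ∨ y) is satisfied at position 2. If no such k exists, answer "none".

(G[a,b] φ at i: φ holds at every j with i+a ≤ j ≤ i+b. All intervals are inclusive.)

2

(x ∨ y) must hold from j=2 onward; find where it first fails.
  j=2: holds
  j=3: holds
  j=4: holds
  j=5: fails
Holds on [2,4], so largest k = 2.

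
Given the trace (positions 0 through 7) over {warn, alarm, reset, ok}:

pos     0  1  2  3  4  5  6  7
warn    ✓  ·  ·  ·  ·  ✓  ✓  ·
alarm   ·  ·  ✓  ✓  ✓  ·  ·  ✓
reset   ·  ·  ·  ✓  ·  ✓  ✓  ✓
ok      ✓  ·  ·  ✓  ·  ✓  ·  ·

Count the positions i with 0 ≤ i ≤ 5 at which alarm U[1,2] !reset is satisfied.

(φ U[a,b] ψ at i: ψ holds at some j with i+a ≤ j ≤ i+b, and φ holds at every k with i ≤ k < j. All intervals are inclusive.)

2

Evaluate at each i in [0,5]:
  i=0: ✗ (lhs fails at k=0 before rhs at j=1)
  i=1: ✗ (lhs fails at k=1 before rhs at j=2)
  i=2: ✓ (rhs at j=4; lhs holds on [2,3])
  i=3: ✓ (rhs at j=4; lhs holds on [3,3])
  i=4: ✗ (no rhs in [5,6])
  i=5: ✗ (no rhs in [6,7])
Positions where it holds: {2, 3} → 2.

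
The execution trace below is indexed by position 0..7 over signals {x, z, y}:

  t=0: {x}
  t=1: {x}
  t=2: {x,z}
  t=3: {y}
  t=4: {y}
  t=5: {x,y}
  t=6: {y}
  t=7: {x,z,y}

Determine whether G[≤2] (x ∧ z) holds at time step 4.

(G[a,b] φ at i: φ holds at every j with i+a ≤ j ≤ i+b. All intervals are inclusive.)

False

Check (x ∧ z) at every j in [4,6]:
  j=4: false
  j=5: false
  j=6: false
Fails at j=4 → formula fails.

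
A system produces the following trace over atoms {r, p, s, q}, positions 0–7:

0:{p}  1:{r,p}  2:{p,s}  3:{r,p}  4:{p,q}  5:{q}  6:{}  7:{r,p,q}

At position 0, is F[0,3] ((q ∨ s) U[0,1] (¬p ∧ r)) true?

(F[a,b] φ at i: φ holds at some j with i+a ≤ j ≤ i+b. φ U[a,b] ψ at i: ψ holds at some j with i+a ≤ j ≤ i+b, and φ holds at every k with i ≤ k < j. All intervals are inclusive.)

Check ((q ∨ s) U[0,1] (¬p ∧ r)) at each j in [0,3]:
  j=0: fails
  j=1: fails
  j=2: fails
  j=3: fails
No position in the window satisfies it → formula fails.

No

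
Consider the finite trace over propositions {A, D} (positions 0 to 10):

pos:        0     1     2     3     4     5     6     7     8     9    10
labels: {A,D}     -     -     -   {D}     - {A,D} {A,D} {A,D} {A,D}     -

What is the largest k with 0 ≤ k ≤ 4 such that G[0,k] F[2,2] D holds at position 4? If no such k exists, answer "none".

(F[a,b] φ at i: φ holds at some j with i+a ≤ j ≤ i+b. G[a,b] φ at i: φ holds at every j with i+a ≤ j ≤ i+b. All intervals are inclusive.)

F[2,2] D must hold from j=4 onward; find where it first fails.
  j=4: holds
  j=5: holds
  j=6: holds
  j=7: holds
  j=8: fails
Holds on [4,7], so largest k = 3.

3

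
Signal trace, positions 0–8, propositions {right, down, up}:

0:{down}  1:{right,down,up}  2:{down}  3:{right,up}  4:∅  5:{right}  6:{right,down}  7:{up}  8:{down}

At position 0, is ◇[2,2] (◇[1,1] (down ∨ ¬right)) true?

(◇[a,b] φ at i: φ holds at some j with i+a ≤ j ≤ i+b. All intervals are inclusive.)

Check ◇[1,1] (down ∨ ¬right) at each j in [2,2]:
  j=2: fails (none in [3,3])
No position in the window satisfies it → formula fails.

False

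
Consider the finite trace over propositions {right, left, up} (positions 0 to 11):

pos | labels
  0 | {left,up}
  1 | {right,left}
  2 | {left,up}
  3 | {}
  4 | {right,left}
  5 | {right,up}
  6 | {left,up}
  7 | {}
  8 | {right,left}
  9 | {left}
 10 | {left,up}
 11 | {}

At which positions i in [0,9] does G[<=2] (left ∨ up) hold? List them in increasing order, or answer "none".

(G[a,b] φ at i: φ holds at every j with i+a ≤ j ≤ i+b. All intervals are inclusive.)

0, 4, 8

Evaluate at each i in [0,9]:
  i=0: ✓ (all of [0,2])
  i=1: ✗ (fails at j=3)
  i=2: ✗ (fails at j=3)
  i=3: ✗ (fails at j=3)
  i=4: ✓ (all of [4,6])
  i=5: ✗ (fails at j=7)
  i=6: ✗ (fails at j=7)
  i=7: ✗ (fails at j=7)
  i=8: ✓ (all of [8,10])
  i=9: ✗ (fails at j=11)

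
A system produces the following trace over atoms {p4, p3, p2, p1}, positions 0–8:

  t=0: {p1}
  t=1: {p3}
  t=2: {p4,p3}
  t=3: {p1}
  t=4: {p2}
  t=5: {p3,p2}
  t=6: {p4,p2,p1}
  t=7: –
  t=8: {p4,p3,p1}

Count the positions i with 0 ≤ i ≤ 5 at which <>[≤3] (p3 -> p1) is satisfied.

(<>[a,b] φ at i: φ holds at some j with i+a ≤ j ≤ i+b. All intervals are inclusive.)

Evaluate at each i in [0,5]:
  i=0: ✓ (witness j=0)
  i=1: ✓ (witness j=3)
  i=2: ✓ (witness j=3)
  i=3: ✓ (witness j=3)
  i=4: ✓ (witness j=4)
  i=5: ✓ (witness j=6)
Positions where it holds: {0, 1, 2, 3, 4, 5} → 6.

6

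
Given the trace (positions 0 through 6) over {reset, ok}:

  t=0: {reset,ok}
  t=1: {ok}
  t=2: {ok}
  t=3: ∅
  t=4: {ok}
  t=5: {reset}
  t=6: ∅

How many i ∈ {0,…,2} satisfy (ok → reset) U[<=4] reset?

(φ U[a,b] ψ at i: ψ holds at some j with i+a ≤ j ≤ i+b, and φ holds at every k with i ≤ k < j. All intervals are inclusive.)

Evaluate at each i in [0,2]:
  i=0: ✓ (rhs at j=0)
  i=1: ✗ (lhs fails at k=1 before rhs at j=5)
  i=2: ✗ (lhs fails at k=2 before rhs at j=5)
Positions where it holds: {0} → 1.

1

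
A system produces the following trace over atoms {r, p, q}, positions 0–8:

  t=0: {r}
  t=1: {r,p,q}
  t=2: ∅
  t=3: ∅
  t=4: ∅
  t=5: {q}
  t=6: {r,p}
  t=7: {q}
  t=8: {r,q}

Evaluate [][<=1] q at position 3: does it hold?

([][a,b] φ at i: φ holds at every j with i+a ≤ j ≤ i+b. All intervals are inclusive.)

Check q at every j in [3,4]:
  j=3: false
  j=4: false
Fails at j=3 → formula fails.

Does not hold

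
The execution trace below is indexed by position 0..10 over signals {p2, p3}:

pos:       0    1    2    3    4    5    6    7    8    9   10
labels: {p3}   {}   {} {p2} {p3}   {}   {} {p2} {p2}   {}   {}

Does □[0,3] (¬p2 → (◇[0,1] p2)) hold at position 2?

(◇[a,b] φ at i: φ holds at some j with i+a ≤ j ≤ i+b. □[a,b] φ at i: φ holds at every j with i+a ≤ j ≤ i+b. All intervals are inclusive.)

False

Check (¬p2 → (◇[0,1] p2)) at every j in [2,5]:
  j=2: antecedent true; consequent holds (witness at 3) → ✓
  j=3: antecedent false → ✓
  j=4: antecedent true; consequent fails (none in [4,5]) → ✗
  j=5: antecedent true; consequent fails (none in [5,6]) → ✗
Fails at j=4 → formula fails.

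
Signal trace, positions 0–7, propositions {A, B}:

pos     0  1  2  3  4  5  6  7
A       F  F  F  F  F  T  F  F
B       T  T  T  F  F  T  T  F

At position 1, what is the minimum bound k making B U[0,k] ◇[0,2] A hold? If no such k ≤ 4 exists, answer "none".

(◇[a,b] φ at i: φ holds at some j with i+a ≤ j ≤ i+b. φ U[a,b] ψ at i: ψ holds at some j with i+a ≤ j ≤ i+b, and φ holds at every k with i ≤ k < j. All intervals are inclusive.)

2

Need earliest j ≥ 1 with ◇[0,2] A, and B at every k in [1,j-1].
  j=1: rhs fails.
  j=2: rhs fails.
  j=3: rhs holds; lhs holds on [1,2]. k = 2.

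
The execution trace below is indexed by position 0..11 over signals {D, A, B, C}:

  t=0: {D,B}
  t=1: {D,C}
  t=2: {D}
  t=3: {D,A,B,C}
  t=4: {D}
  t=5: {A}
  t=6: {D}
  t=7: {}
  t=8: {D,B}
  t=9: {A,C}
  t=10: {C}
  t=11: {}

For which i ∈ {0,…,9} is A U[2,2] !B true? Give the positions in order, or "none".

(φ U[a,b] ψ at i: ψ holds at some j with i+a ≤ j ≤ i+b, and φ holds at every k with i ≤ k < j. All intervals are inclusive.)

none

Evaluate at each i in [0,9]:
  i=0: ✗ (lhs fails at k=0 before rhs at j=2)
  i=1: ✗ (no rhs in [3,3])
  i=2: ✗ (lhs fails at k=2 before rhs at j=4)
  i=3: ✗ (lhs fails at k=4 before rhs at j=5)
  i=4: ✗ (lhs fails at k=4 before rhs at j=6)
  i=5: ✗ (lhs fails at k=6 before rhs at j=7)
  i=6: ✗ (no rhs in [8,8])
  i=7: ✗ (lhs fails at k=7 before rhs at j=9)
  i=8: ✗ (lhs fails at k=8 before rhs at j=10)
  i=9: ✗ (lhs fails at k=10 before rhs at j=11)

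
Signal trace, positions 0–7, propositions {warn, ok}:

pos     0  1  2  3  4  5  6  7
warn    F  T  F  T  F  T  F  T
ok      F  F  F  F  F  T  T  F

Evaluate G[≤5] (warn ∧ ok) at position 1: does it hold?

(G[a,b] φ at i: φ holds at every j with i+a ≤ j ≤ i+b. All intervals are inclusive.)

Check (warn ∧ ok) at every j in [1,6]:
  j=1: false
  j=2: false
  j=3: false
  j=4: false
  j=5: true
  j=6: false
Fails at j=1 → formula fails.

No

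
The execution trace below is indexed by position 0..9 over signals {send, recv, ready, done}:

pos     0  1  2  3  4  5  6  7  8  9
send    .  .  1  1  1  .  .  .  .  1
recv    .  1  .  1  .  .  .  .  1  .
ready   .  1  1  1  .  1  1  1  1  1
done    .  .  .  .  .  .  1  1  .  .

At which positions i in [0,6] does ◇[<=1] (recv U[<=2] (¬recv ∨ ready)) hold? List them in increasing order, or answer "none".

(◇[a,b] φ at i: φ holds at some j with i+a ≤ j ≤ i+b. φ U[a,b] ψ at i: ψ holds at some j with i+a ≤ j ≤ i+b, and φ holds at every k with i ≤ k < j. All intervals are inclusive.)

Evaluate at each i in [0,6]:
  i=0: ✓ (witness j=0)
  i=1: ✓ (witness j=1)
  i=2: ✓ (witness j=2)
  i=3: ✓ (witness j=3)
  i=4: ✓ (witness j=4)
  i=5: ✓ (witness j=5)
  i=6: ✓ (witness j=6)

0, 1, 2, 3, 4, 5, 6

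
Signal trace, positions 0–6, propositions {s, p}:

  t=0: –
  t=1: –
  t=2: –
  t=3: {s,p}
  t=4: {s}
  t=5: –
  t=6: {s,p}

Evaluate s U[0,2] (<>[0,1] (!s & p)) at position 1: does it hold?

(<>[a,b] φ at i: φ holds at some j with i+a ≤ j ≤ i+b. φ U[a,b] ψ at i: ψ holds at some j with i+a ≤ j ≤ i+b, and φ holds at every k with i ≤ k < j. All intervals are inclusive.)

Need some j in [1,3] with <>[0,1] (!s & p), and s at every k in [1,j-1].
  j=1: <>[0,1] (!s & p) — fails (none in [1,2]).
  j=2: <>[0,1] (!s & p) — fails (none in [2,3]).
  j=3: <>[0,1] (!s & p) — fails (none in [3,4]).
No j in the window works → until fails.

Does not hold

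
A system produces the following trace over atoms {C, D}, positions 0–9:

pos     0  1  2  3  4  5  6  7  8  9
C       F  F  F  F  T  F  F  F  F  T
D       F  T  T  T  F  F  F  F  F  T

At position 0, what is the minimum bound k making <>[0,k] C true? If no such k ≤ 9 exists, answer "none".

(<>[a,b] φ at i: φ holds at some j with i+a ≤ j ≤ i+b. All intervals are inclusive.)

4

Scan j = 0,1,… for C:
  j=0: fails
  j=1: fails
  j=2: fails
  j=3: fails
  j=4: holds
First hit at j=4, so smallest k = 4-0 = 4.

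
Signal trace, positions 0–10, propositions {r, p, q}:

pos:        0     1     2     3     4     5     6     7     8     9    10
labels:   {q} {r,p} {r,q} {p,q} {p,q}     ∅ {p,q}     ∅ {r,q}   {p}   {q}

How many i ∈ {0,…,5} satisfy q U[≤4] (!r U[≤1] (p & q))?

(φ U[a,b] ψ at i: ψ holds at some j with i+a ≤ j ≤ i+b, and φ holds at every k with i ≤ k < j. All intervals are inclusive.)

Evaluate at each i in [0,5]:
  i=0: ✗ (lhs fails at k=1 before rhs at j=3)
  i=1: ✗ (lhs fails at k=1 before rhs at j=3)
  i=2: ✓ (rhs at j=3; lhs holds on [2,2])
  i=3: ✓ (rhs at j=3)
  i=4: ✓ (rhs at j=4)
  i=5: ✓ (rhs at j=5)
Positions where it holds: {2, 3, 4, 5} → 4.

4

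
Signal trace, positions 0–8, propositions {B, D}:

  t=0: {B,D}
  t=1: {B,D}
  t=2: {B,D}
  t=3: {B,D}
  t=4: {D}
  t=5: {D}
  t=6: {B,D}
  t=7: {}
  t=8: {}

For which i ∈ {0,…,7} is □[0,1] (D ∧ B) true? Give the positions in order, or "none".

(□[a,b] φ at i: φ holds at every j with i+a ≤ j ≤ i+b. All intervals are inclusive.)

0, 1, 2

Evaluate at each i in [0,7]:
  i=0: ✓ (all of [0,1])
  i=1: ✓ (all of [1,2])
  i=2: ✓ (all of [2,3])
  i=3: ✗ (fails at j=4)
  i=4: ✗ (fails at j=4)
  i=5: ✗ (fails at j=5)
  i=6: ✗ (fails at j=7)
  i=7: ✗ (fails at j=7)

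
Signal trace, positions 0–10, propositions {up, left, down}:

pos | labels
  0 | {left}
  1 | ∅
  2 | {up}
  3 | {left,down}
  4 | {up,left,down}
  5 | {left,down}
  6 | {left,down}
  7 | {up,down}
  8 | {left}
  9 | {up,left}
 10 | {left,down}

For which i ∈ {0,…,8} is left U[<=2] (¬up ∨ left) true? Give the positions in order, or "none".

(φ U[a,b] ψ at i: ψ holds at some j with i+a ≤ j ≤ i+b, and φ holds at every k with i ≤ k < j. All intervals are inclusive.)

Evaluate at each i in [0,8]:
  i=0: ✓ (rhs at j=0)
  i=1: ✓ (rhs at j=1)
  i=2: ✗ (lhs fails at k=2 before rhs at j=3)
  i=3: ✓ (rhs at j=3)
  i=4: ✓ (rhs at j=4)
  i=5: ✓ (rhs at j=5)
  i=6: ✓ (rhs at j=6)
  i=7: ✗ (lhs fails at k=7 before rhs at j=8)
  i=8: ✓ (rhs at j=8)

0, 1, 3, 4, 5, 6, 8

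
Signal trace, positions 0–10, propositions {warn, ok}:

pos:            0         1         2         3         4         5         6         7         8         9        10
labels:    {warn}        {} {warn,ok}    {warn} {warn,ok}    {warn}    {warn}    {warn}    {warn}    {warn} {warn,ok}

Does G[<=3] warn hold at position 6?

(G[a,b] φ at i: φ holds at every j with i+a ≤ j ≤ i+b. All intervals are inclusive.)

Check warn at every j in [6,9]:
  j=6: true
  j=7: true
  j=8: true
  j=9: true
All positions satisfy it → formula holds.

Holds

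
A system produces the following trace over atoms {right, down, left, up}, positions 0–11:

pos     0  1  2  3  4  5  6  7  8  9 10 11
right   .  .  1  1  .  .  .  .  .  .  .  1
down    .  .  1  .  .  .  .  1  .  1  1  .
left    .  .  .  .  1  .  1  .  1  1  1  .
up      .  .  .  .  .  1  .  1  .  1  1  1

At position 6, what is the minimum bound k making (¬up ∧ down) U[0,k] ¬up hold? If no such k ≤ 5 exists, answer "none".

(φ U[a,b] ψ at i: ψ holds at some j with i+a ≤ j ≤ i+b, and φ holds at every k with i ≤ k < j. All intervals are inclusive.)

Need earliest j ≥ 6 with ¬up, and (¬up ∧ down) at every k in [6,j-1].
  j=6: rhs holds (empty prefix). k = 0.

0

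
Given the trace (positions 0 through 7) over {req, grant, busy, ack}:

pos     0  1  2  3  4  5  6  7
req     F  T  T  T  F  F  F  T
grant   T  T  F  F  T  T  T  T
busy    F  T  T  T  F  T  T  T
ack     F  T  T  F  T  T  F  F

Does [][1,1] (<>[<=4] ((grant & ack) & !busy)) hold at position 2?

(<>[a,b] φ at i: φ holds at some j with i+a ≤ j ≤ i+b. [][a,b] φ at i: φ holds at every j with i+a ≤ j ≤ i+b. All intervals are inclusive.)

Yes

Check <>[<=4] ((grant & ack) & !busy) at every j in [3,3]:
  j=3: holds (witness at 4)
All positions satisfy it → formula holds.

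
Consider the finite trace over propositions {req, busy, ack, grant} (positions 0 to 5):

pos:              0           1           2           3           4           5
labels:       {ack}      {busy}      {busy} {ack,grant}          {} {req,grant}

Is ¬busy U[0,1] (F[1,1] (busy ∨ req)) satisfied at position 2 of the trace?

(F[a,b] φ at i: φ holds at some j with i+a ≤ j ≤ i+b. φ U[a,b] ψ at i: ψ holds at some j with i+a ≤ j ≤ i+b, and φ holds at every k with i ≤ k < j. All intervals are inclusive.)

Does not hold

Need some j in [2,3] with F[1,1] (busy ∨ req), and ¬busy at every k in [2,j-1].
  j=2: F[1,1] (busy ∨ req) — fails (none in [3,3]).
  j=3: F[1,1] (busy ∨ req) — fails (none in [4,4]).
No j in the window works → until fails.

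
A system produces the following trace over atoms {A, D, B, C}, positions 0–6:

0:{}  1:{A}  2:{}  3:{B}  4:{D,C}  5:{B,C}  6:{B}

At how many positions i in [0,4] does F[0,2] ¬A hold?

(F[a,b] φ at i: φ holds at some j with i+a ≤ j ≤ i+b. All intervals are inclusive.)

5

Evaluate at each i in [0,4]:
  i=0: ✓ (witness j=0)
  i=1: ✓ (witness j=2)
  i=2: ✓ (witness j=2)
  i=3: ✓ (witness j=3)
  i=4: ✓ (witness j=4)
Positions where it holds: {0, 1, 2, 3, 4} → 5.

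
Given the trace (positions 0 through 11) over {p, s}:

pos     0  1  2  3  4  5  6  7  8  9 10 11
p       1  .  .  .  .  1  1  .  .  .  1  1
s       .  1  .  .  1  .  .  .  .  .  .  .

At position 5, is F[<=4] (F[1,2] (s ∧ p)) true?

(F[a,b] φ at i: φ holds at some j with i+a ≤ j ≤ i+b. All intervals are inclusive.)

Check F[1,2] (s ∧ p) at each j in [5,9]:
  j=5: fails (none in [6,7])
  j=6: fails (none in [7,8])
  j=7: fails (none in [8,9])
  j=8: fails (none in [9,10])
  j=9: fails (none in [10,11])
No position in the window satisfies it → formula fails.

Does not hold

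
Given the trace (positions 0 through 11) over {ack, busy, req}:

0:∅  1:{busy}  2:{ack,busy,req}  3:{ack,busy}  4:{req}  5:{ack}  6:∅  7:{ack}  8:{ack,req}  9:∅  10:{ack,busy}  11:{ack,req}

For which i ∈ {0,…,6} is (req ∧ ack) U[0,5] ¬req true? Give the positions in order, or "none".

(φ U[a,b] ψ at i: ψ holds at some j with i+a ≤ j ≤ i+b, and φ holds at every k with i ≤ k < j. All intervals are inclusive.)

0, 1, 2, 3, 5, 6

Evaluate at each i in [0,6]:
  i=0: ✓ (rhs at j=0)
  i=1: ✓ (rhs at j=1)
  i=2: ✓ (rhs at j=3; lhs holds on [2,2])
  i=3: ✓ (rhs at j=3)
  i=4: ✗ (lhs fails at k=4 before rhs at j=5)
  i=5: ✓ (rhs at j=5)
  i=6: ✓ (rhs at j=6)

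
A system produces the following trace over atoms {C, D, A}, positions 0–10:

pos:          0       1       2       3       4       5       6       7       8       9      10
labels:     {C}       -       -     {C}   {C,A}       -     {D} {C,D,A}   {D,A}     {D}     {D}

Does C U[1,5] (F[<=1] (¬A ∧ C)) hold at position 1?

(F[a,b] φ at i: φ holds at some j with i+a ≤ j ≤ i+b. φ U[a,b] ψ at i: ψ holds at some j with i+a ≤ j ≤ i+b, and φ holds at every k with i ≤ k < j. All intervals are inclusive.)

Need some j in [2,6] with F[<=1] (¬A ∧ C), and C at every k in [1,j-1].
  j=2: F[<=1] (¬A ∧ C) holds, but C fails at k=1 → not this j.
  j=3: F[<=1] (¬A ∧ C) holds, but C fails at k=1 → not this j.
  j=4: F[<=1] (¬A ∧ C) — fails (none in [4,5]).
  j=5: F[<=1] (¬A ∧ C) — fails (none in [5,6]).
  j=6: F[<=1] (¬A ∧ C) — fails (none in [6,7]).
No j in the window works → until fails.

Does not hold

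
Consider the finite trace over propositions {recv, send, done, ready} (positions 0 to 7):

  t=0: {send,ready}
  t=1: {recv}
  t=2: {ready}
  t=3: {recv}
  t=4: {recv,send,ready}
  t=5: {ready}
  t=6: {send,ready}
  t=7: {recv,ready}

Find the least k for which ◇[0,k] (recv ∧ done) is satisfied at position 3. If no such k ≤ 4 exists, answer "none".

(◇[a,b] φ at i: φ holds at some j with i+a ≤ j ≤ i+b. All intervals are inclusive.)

none

Scan j = 3,4,… for (recv ∧ done):
  j=3: fails
  j=4: fails
  j=5: fails
  j=6: fails
  j=7: fails
No j in [3,7] satisfies it → none.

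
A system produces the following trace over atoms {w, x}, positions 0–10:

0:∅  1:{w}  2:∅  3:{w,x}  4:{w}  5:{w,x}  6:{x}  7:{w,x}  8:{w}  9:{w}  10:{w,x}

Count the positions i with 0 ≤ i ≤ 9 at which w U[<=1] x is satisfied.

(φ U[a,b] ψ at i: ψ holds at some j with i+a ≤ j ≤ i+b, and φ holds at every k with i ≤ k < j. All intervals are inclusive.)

6

Evaluate at each i in [0,9]:
  i=0: ✗ (no rhs in [0,1])
  i=1: ✗ (no rhs in [1,2])
  i=2: ✗ (lhs fails at k=2 before rhs at j=3)
  i=3: ✓ (rhs at j=3)
  i=4: ✓ (rhs at j=5; lhs holds on [4,4])
  i=5: ✓ (rhs at j=5)
  i=6: ✓ (rhs at j=6)
  i=7: ✓ (rhs at j=7)
  i=8: ✗ (no rhs in [8,9])
  i=9: ✓ (rhs at j=10; lhs holds on [9,9])
Positions where it holds: {3, 4, 5, 6, 7, 9} → 6.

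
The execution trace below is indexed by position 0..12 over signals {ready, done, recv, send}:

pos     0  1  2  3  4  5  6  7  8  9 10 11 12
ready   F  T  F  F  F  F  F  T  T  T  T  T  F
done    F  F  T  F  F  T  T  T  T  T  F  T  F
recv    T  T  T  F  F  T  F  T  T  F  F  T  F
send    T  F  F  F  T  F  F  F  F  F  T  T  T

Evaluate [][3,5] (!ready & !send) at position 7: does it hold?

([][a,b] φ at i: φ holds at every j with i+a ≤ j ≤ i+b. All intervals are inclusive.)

Check (!ready & !send) at every j in [10,12]:
  j=10: false
  j=11: false
  j=12: false
Fails at j=10 → formula fails.

False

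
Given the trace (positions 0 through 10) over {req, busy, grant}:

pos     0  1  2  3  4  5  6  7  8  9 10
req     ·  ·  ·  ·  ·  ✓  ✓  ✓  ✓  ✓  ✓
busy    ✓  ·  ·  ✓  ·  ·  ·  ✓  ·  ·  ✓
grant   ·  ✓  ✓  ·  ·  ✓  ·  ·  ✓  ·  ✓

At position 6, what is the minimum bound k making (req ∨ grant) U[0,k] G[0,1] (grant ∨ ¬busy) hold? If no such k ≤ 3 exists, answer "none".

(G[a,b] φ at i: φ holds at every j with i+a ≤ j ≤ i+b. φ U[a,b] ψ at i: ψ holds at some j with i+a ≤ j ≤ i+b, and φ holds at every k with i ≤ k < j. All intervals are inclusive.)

2

Need earliest j ≥ 6 with G[0,1] (grant ∨ ¬busy), and (req ∨ grant) at every k in [6,j-1].
  j=6: rhs fails.
  j=7: rhs fails.
  j=8: rhs holds; lhs holds on [6,7]. k = 2.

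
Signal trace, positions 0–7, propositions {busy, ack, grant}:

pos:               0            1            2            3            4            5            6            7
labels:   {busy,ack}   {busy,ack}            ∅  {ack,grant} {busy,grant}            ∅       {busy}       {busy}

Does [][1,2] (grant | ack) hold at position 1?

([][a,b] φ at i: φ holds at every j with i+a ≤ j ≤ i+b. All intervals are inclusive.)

False

Check (grant | ack) at every j in [2,3]:
  j=2: false
  j=3: true
Fails at j=2 → formula fails.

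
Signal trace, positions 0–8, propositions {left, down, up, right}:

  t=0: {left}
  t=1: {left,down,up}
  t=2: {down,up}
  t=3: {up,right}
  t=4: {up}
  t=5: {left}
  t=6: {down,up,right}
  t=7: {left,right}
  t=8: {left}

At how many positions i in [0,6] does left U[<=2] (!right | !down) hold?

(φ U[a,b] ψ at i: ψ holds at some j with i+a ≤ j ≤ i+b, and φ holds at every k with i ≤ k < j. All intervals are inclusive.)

Evaluate at each i in [0,6]:
  i=0: ✓ (rhs at j=0)
  i=1: ✓ (rhs at j=1)
  i=2: ✓ (rhs at j=2)
  i=3: ✓ (rhs at j=3)
  i=4: ✓ (rhs at j=4)
  i=5: ✓ (rhs at j=5)
  i=6: ✗ (lhs fails at k=6 before rhs at j=7)
Positions where it holds: {0, 1, 2, 3, 4, 5} → 6.

6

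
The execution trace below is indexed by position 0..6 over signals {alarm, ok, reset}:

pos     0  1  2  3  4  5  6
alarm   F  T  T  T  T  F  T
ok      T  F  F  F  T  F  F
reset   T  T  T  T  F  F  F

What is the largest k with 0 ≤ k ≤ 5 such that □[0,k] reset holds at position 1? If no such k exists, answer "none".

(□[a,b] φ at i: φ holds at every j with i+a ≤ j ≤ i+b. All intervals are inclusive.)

reset must hold from j=1 onward; find where it first fails.
  j=1: holds
  j=2: holds
  j=3: holds
  j=4: fails
Holds on [1,3], so largest k = 2.

2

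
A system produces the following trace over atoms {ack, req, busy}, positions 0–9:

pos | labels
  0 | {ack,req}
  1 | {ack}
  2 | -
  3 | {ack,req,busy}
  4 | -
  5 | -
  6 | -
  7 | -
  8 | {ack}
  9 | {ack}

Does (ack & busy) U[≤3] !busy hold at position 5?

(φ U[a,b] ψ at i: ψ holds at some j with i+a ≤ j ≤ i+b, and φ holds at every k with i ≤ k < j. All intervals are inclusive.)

Holds

Need some j in [5,8] with !busy, and (ack & busy) at every k in [5,j-1].
  j=5: !busy holds; no prefix to check → satisfied.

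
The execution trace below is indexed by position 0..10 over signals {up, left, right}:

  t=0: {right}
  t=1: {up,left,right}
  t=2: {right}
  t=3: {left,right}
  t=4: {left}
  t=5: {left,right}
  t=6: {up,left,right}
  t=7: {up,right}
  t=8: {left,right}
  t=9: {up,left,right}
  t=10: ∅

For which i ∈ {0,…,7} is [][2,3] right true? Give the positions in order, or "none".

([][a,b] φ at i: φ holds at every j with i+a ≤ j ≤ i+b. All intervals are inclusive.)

0, 3, 4, 5, 6

Evaluate at each i in [0,7]:
  i=0: ✓ (all of [2,3])
  i=1: ✗ (fails at j=4)
  i=2: ✗ (fails at j=4)
  i=3: ✓ (all of [5,6])
  i=4: ✓ (all of [6,7])
  i=5: ✓ (all of [7,8])
  i=6: ✓ (all of [8,9])
  i=7: ✗ (fails at j=10)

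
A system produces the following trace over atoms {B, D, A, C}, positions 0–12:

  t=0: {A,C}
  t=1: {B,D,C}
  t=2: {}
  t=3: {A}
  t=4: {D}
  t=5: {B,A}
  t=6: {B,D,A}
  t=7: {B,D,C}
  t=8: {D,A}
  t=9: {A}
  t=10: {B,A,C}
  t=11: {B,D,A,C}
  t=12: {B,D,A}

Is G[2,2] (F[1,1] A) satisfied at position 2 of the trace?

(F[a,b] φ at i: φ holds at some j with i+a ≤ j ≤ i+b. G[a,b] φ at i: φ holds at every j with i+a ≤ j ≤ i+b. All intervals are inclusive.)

True

Check F[1,1] A at every j in [4,4]:
  j=4: holds (witness at 5)
All positions satisfy it → formula holds.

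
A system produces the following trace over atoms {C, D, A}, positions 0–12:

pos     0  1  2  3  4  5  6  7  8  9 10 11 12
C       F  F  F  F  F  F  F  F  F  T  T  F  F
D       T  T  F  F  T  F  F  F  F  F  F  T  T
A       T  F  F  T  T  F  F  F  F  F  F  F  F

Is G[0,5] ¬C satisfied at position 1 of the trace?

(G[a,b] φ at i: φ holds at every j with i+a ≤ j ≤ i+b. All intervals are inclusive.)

Yes

Check ¬C at every j in [1,6]:
  j=1: true
  j=2: true
  j=3: true
  j=4: true
  j=5: true
  j=6: true
All positions satisfy it → formula holds.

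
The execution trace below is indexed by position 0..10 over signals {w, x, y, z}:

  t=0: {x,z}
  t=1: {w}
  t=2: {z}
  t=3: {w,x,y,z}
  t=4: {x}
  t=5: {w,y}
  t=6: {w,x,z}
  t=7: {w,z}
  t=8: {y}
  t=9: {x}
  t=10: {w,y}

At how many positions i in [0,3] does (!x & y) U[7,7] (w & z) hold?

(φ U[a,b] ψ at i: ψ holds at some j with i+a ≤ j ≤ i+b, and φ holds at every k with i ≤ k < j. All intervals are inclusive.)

0

Evaluate at each i in [0,3]:
  i=0: ✗ (lhs fails at k=0 before rhs at j=7)
  i=1: ✗ (no rhs in [8,8])
  i=2: ✗ (no rhs in [9,9])
  i=3: ✗ (no rhs in [10,10])
Positions where it holds: {} → 0.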